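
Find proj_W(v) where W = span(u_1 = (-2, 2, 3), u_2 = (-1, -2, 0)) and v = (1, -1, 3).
proj_W(v) = (-1, 0, 1)

Set up U = [u_1 | ... | u_2] ∈ R^(3×2). The projector onto W = col(U) is P = U (U^T U)^(-1) U^T.
Compute U^T U =
  [17, -2]
  [-2, 5],
and U^T v = (5, 1).
Solve U^T U · c = U^T v for the coefficients: c = (1/3, 1/3). The projection is proj_W(v) = U c.
Check: (v - proj_W(v)) · u_1 = 0  (should be 0).
Check: (v - proj_W(v)) · u_2 = 0  (should be 0).
Result: proj_W(v) = (-1, 0, 1).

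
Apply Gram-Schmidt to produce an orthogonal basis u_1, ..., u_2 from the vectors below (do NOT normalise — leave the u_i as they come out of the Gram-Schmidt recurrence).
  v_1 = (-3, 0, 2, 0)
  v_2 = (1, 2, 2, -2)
Orthogonal basis:
  u_1 = (-3, 0, 2, 0)
  u_2 = (16/13, 2, 24/13, -2)

Apply the Gram-Schmidt recurrence
  u_1 = v_1
  u_i = v_i − Σ_{j<i} ((v_i · u_j) / (u_j · u_j)) · u_j.

Step by step this gives:
  u_1 = (-3, 0, 2, 0)
  u_2 = (16/13, 2, 24/13, -2)

Orthogonality check:
  u_2 · u_1 = 0 (should be 0)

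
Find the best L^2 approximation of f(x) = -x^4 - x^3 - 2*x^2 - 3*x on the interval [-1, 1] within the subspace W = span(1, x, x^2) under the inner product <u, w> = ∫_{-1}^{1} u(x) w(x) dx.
g(x) = -20*x^2/7 - 18*x/5 + 3/35

The best approximation g ∈ W is the orthogonal projection of f onto W. Writing g = a_0 + a_1 x + a_2 x^2, the coefficients solve the normal equations G · a = b where
  G_{ij} = <φ_i, φ_j> and b_i = <f, φ_i>, with φ_0 = 1, φ_1 = x, φ_2 = x^2.
G =
  [2, 0, 2/3]
  [0, 2/3, 0]
  [2/3, 0, 2/5],
b = (-26/15, -12/5, -38/35).
Solving gives a_0 = 3/35, a_1 = -18/5, a_2 = -20/7, so
  g(x) = -20*x^2/7 - 18*x/5 + 3/35.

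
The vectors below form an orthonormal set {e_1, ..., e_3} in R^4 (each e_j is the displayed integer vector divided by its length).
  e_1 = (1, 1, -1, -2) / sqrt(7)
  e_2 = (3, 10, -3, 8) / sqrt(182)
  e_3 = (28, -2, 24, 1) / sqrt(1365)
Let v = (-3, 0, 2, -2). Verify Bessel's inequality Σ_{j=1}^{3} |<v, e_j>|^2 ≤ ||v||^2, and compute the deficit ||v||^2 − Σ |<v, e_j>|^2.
Σ |<v, e_j>|^2 = 1361/210; ||v||^2 = 17; deficit = 2209/210

Write each e_j = u_j / sqrt(<u_j, u_j>) where u_j is the displayed integer vector. Then <v, e_j> = <v, u_j> / sqrt(<u_j, u_j>), so |<v, e_j>|^2 = <v, u_j>^2 / <u_j, u_j>.
Coefficients: <v, e_1> = -1/sqrt(7), <v, e_2> = -31/sqrt(182), <v, e_3> = -38/sqrt(1365).
Square and sum: Σ |<v, e_j>|^2 = 1361/210.
Compute ||v||^2 = v·v = 17.
Deficit = 17 − 1361/210 = 2209/210 ≥ 0, confirming Bessel's inequality. (The deficit equals ||v − Σ <v,e_j> e_j||^2, the squared distance from v to span{e_j}.)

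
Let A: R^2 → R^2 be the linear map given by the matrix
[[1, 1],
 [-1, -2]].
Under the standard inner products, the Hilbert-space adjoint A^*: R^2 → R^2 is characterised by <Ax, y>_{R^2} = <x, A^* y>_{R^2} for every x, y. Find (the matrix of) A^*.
A^* = A^T =
[[1, -1],
 [1, -2]]

For real matrices with standard dot products, the defining identity <Ax, y> = <x, A^* y> gives (Ax)^T y = x^T (A^*) y, i.e. x^T A^T y = x^T (A^*) y. Since this holds for all x, y, we must have A^* = A^T. Therefore
A^* =
[[1, -1],
 [1, -2]].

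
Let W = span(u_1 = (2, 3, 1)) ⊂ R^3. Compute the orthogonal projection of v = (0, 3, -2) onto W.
proj_W(v) = (1, 3/2, 1/2)

Set up U = [u_1 | ... | u_1] ∈ R^(3×1). The projector onto W = col(U) is P = U (U^T U)^(-1) U^T.
Compute U^T U =
  [14],
and U^T v = (7).
Solve U^T U · c = U^T v for the coefficients: c = (1/2). The projection is proj_W(v) = U c.
Check: (v - proj_W(v)) · u_1 = 0  (should be 0).
Result: proj_W(v) = (1, 3/2, 1/2).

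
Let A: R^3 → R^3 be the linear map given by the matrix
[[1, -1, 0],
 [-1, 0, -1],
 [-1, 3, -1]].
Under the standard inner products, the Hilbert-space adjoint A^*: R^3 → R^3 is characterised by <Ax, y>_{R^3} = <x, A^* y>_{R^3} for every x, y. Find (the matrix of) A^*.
A^* = A^T =
[[1, -1, -1],
 [-1, 0, 3],
 [0, -1, -1]]

For real matrices with standard dot products, the defining identity <Ax, y> = <x, A^* y> gives (Ax)^T y = x^T (A^*) y, i.e. x^T A^T y = x^T (A^*) y. Since this holds for all x, y, we must have A^* = A^T. Therefore
A^* =
[[1, -1, -1],
 [-1, 0, 3],
 [0, -1, -1]].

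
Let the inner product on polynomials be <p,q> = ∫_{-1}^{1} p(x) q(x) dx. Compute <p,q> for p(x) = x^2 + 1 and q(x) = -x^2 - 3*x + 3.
<p,q> = 104/15

Expand the product: p(x)·q(x) = -x^4 - 3*x^3 + 2*x^2 - 3*x + 3.
∫_{-1}^{1} of each monomial x^k gives [2/(k+1) if k even, 0 if k odd]. Integrating term-by-term (or equivalently evaluating the antiderivative F(x) = -x^5/5 - 3*x^4/4 + 2*x^3/3 - 3*x^2/2 + 3*x at the endpoints):
  F(1) − F(−1) = 73/60 − (-343/60) = 104/15.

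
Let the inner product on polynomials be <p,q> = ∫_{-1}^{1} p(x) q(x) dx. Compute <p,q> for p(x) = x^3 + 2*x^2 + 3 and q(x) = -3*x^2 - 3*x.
<p,q> = -48/5

Expand the product: p(x)·q(x) = -3*x^5 - 9*x^4 - 6*x^3 - 9*x^2 - 9*x.
∫_{-1}^{1} of each monomial x^k gives [2/(k+1) if k even, 0 if k odd]. Integrating term-by-term (or equivalently evaluating the antiderivative F(x) = -x^6/2 - 9*x^5/5 - 3*x^4/2 - 3*x^3 - 9*x^2/2 at the endpoints):
  F(1) − F(−1) = -113/10 − (-17/10) = -48/5.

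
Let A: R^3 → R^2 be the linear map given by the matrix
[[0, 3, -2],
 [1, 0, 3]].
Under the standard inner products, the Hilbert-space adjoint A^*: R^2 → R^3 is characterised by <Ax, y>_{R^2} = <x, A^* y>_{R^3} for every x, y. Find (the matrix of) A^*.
A^* = A^T =
[[0, 1],
 [3, 0],
 [-2, 3]]

For real matrices with standard dot products, the defining identity <Ax, y> = <x, A^* y> gives (Ax)^T y = x^T (A^*) y, i.e. x^T A^T y = x^T (A^*) y. Since this holds for all x, y, we must have A^* = A^T. Therefore
A^* =
[[0, 1],
 [3, 0],
 [-2, 3]].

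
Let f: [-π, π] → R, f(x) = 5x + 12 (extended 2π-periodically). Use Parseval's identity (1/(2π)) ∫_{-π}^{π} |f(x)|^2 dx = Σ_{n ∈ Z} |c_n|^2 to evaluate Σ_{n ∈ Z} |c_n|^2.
Σ |c_n|^2 = 25π^2/3 + 144

Expand and integrate term by term over [-π, π]:
  ∫ (5x)^2 dx = 25·(2π^3/3); ∫ 2·5·(12)·x dx = 0 (odd integrand); ∫ 12^2 dx = 144·2π.
So (1/(2π)) ∫_{-π}^{π} (5x + 12)^2 dx = 25π^2/3 + 144 = 25π^2/3 + 144.
Parseval ⇒ Σ |c_n|^2 = 25π^2/3 + 144.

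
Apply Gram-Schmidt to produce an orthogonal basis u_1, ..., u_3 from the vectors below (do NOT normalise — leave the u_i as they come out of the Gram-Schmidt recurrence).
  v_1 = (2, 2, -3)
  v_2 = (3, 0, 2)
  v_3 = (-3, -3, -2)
Orthogonal basis:
  u_1 = (2, 2, -3)
  u_2 = (3, 0, 2)
  u_3 = (12/17, -39/17, -18/17)

Apply the Gram-Schmidt recurrence
  u_1 = v_1
  u_i = v_i − Σ_{j<i} ((v_i · u_j) / (u_j · u_j)) · u_j.

Step by step this gives:
  u_1 = (2, 2, -3)
  u_2 = (3, 0, 2)
  u_3 = (12/17, -39/17, -18/17)

Orthogonality check:
  u_2 · u_1 = 0 (should be 0)
  u_3 · u_1 = 0 (should be 0)
  u_3 · u_2 = 0 (should be 0)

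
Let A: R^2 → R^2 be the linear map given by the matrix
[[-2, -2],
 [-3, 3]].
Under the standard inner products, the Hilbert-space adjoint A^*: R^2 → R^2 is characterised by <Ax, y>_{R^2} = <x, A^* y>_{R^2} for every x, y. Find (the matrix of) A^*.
A^* = A^T =
[[-2, -3],
 [-2, 3]]

For real matrices with standard dot products, the defining identity <Ax, y> = <x, A^* y> gives (Ax)^T y = x^T (A^*) y, i.e. x^T A^T y = x^T (A^*) y. Since this holds for all x, y, we must have A^* = A^T. Therefore
A^* =
[[-2, -3],
 [-2, 3]].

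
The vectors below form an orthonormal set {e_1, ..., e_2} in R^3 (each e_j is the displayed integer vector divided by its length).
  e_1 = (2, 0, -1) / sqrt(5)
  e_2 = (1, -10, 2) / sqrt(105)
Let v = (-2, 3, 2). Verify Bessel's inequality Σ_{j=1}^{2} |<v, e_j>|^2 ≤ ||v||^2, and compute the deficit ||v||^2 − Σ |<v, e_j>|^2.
Σ |<v, e_j>|^2 = 44/3; ||v||^2 = 17; deficit = 7/3

Write each e_j = u_j / sqrt(<u_j, u_j>) where u_j is the displayed integer vector. Then <v, e_j> = <v, u_j> / sqrt(<u_j, u_j>), so |<v, e_j>|^2 = <v, u_j>^2 / <u_j, u_j>.
Coefficients: <v, e_1> = -6/sqrt(5), <v, e_2> = -28/sqrt(105).
Square and sum: Σ |<v, e_j>|^2 = 44/3.
Compute ||v||^2 = v·v = 17.
Deficit = 17 − 44/3 = 7/3 ≥ 0, confirming Bessel's inequality. (The deficit equals ||v − Σ <v,e_j> e_j||^2, the squared distance from v to span{e_j}.)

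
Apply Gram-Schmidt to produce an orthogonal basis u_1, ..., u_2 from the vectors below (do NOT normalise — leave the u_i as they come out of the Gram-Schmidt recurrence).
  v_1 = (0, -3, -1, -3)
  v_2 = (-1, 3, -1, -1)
Orthogonal basis:
  u_1 = (0, -3, -1, -3)
  u_2 = (-1, 42/19, -24/19, -34/19)

Apply the Gram-Schmidt recurrence
  u_1 = v_1
  u_i = v_i − Σ_{j<i} ((v_i · u_j) / (u_j · u_j)) · u_j.

Step by step this gives:
  u_1 = (0, -3, -1, -3)
  u_2 = (-1, 42/19, -24/19, -34/19)

Orthogonality check:
  u_2 · u_1 = 0 (should be 0)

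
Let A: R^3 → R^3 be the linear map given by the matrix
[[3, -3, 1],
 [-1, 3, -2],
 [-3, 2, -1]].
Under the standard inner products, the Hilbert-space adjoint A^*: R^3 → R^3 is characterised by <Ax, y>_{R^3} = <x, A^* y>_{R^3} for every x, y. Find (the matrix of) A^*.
A^* = A^T =
[[3, -1, -3],
 [-3, 3, 2],
 [1, -2, -1]]

For real matrices with standard dot products, the defining identity <Ax, y> = <x, A^* y> gives (Ax)^T y = x^T (A^*) y, i.e. x^T A^T y = x^T (A^*) y. Since this holds for all x, y, we must have A^* = A^T. Therefore
A^* =
[[3, -1, -3],
 [-3, 3, 2],
 [1, -2, -1]].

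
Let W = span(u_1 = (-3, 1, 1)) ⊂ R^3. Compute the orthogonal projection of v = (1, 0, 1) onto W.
proj_W(v) = (6/11, -2/11, -2/11)

Set up U = [u_1 | ... | u_1] ∈ R^(3×1). The projector onto W = col(U) is P = U (U^T U)^(-1) U^T.
Compute U^T U =
  [11],
and U^T v = (-2).
Solve U^T U · c = U^T v for the coefficients: c = (-2/11). The projection is proj_W(v) = U c.
Check: (v - proj_W(v)) · u_1 = 0  (should be 0).
Result: proj_W(v) = (6/11, -2/11, -2/11).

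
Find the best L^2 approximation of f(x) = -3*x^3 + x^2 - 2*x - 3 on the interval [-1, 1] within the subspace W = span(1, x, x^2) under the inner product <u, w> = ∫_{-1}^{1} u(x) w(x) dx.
g(x) = x^2 - 19*x/5 - 3

The best approximation g ∈ W is the orthogonal projection of f onto W. Writing g = a_0 + a_1 x + a_2 x^2, the coefficients solve the normal equations G · a = b where
  G_{ij} = <φ_i, φ_j> and b_i = <f, φ_i>, with φ_0 = 1, φ_1 = x, φ_2 = x^2.
G =
  [2, 0, 2/3]
  [0, 2/3, 0]
  [2/3, 0, 2/5],
b = (-16/3, -38/15, -8/5).
Solving gives a_0 = -3, a_1 = -19/5, a_2 = 1, so
  g(x) = x^2 - 19*x/5 - 3.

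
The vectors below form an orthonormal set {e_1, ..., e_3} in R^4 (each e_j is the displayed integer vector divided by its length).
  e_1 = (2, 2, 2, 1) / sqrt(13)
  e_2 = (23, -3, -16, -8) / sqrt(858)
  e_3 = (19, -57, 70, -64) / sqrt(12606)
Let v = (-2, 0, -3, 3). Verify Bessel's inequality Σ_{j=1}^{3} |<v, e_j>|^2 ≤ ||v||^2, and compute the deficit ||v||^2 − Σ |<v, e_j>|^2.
Σ |<v, e_j>|^2 = 3761/191; ||v||^2 = 22; deficit = 441/191

Write each e_j = u_j / sqrt(<u_j, u_j>) where u_j is the displayed integer vector. Then <v, e_j> = <v, u_j> / sqrt(<u_j, u_j>), so |<v, e_j>|^2 = <v, u_j>^2 / <u_j, u_j>.
Coefficients: <v, e_1> = -7/sqrt(13), <v, e_2> = -22/sqrt(858), <v, e_3> = -440/sqrt(12606).
Square and sum: Σ |<v, e_j>|^2 = 3761/191.
Compute ||v||^2 = v·v = 22.
Deficit = 22 − 3761/191 = 441/191 ≥ 0, confirming Bessel's inequality. (The deficit equals ||v − Σ <v,e_j> e_j||^2, the squared distance from v to span{e_j}.)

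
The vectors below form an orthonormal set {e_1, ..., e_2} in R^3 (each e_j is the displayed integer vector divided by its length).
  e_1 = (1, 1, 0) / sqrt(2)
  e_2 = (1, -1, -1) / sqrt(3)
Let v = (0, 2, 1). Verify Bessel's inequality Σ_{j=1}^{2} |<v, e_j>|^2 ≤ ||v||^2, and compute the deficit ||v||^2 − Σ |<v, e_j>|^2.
Σ |<v, e_j>|^2 = 5; ||v||^2 = 5; deficit = 0

Write each e_j = u_j / sqrt(<u_j, u_j>) where u_j is the displayed integer vector. Then <v, e_j> = <v, u_j> / sqrt(<u_j, u_j>), so |<v, e_j>|^2 = <v, u_j>^2 / <u_j, u_j>.
Coefficients: <v, e_1> = 2/sqrt(2), <v, e_2> = -3/sqrt(3).
Square and sum: Σ |<v, e_j>|^2 = 5.
Compute ||v||^2 = v·v = 5.
Deficit = 5 − 5 = 0 ≥ 0, confirming Bessel's inequality. (The deficit equals ||v − Σ <v,e_j> e_j||^2, the squared distance from v to span{e_j}.)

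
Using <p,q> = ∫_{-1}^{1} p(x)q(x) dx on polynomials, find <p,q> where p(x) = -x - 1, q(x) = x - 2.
<p,q> = 10/3

Expand the product: p(x)·q(x) = -x^2 + x + 2.
∫_{-1}^{1} of each monomial x^k gives [2/(k+1) if k even, 0 if k odd]. Integrating term-by-term (or equivalently evaluating the antiderivative F(x) = -x^3/3 + x^2/2 + 2*x at the endpoints):
  F(1) − F(−1) = 13/6 − (-7/6) = 10/3.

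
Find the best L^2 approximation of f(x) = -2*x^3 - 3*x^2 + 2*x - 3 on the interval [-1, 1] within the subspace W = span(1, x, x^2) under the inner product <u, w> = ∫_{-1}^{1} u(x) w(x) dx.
g(x) = -3*x^2 + 4*x/5 - 3

The best approximation g ∈ W is the orthogonal projection of f onto W. Writing g = a_0 + a_1 x + a_2 x^2, the coefficients solve the normal equations G · a = b where
  G_{ij} = <φ_i, φ_j> and b_i = <f, φ_i>, with φ_0 = 1, φ_1 = x, φ_2 = x^2.
G =
  [2, 0, 2/3]
  [0, 2/3, 0]
  [2/3, 0, 2/5],
b = (-8, 8/15, -16/5).
Solving gives a_0 = -3, a_1 = 4/5, a_2 = -3, so
  g(x) = -3*x^2 + 4*x/5 - 3.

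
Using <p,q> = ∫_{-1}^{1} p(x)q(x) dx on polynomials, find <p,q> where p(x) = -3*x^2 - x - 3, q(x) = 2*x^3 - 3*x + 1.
<p,q> = -34/5

Expand the product: p(x)·q(x) = -6*x^5 - 2*x^4 + 3*x^3 + 8*x - 3.
∫_{-1}^{1} of each monomial x^k gives [2/(k+1) if k even, 0 if k odd]. Integrating term-by-term (or equivalently evaluating the antiderivative F(x) = -x^6 - 2*x^5/5 + 3*x^4/4 + 4*x^2 - 3*x at the endpoints):
  F(1) − F(−1) = 7/20 − (143/20) = -34/5.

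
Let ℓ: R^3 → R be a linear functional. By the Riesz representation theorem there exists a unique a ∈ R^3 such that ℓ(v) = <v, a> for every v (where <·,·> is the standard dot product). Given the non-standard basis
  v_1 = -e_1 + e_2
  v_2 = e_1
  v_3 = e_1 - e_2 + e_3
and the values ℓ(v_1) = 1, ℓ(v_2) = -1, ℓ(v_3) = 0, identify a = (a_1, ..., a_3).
a = (-1, 0, 1)

Write a = (a_1, ..., a_3) in the standard basis. For each basis vector v_i, ℓ(v_i) = <v_i, a> is a linear equation in the a_j's. Collect the n equations into a matrix system V a = ℓ, where row i of V is v_i (expressed in the standard basis). Since V is invertible (lower-triangular with 1s on the diagonal, up to permutation), solve by back-substitution:
  V =
[[-1, 1, 0],
 [1, 0, 0],
 [1, -1, 1]]
  V a = (1, -1, 0)
Solving gives a = (-1, 0, 1).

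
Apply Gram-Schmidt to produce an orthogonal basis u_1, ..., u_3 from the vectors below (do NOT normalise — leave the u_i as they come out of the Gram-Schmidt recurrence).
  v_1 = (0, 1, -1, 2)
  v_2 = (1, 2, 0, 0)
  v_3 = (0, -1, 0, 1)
Orthogonal basis:
  u_1 = (0, 1, -1, 2)
  u_2 = (1, 5/3, 1/3, -2/3)
  u_3 = (7/13, -7/26, 9/26, 4/13)

Apply the Gram-Schmidt recurrence
  u_1 = v_1
  u_i = v_i − Σ_{j<i} ((v_i · u_j) / (u_j · u_j)) · u_j.

Step by step this gives:
  u_1 = (0, 1, -1, 2)
  u_2 = (1, 5/3, 1/3, -2/3)
  u_3 = (7/13, -7/26, 9/26, 4/13)

Orthogonality check:
  u_2 · u_1 = 0 (should be 0)
  u_3 · u_1 = 0 (should be 0)
  u_3 · u_2 = 0 (should be 0)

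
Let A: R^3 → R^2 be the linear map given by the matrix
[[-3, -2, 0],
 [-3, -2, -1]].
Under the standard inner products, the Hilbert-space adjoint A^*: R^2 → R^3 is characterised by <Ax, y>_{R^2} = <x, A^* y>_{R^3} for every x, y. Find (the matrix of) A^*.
A^* = A^T =
[[-3, -3],
 [-2, -2],
 [0, -1]]

For real matrices with standard dot products, the defining identity <Ax, y> = <x, A^* y> gives (Ax)^T y = x^T (A^*) y, i.e. x^T A^T y = x^T (A^*) y. Since this holds for all x, y, we must have A^* = A^T. Therefore
A^* =
[[-3, -3],
 [-2, -2],
 [0, -1]].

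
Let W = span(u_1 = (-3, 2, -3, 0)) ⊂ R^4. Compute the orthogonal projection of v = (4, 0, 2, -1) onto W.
proj_W(v) = (27/11, -18/11, 27/11, 0)

Set up U = [u_1 | ... | u_1] ∈ R^(4×1). The projector onto W = col(U) is P = U (U^T U)^(-1) U^T.
Compute U^T U =
  [22],
and U^T v = (-18).
Solve U^T U · c = U^T v for the coefficients: c = (-9/11). The projection is proj_W(v) = U c.
Check: (v - proj_W(v)) · u_1 = 0  (should be 0).
Result: proj_W(v) = (27/11, -18/11, 27/11, 0).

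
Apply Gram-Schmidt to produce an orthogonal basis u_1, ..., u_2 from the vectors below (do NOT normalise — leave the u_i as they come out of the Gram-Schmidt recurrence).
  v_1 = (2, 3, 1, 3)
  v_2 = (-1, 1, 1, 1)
Orthogonal basis:
  u_1 = (2, 3, 1, 3)
  u_2 = (-33/23, 8/23, 18/23, 8/23)

Apply the Gram-Schmidt recurrence
  u_1 = v_1
  u_i = v_i − Σ_{j<i} ((v_i · u_j) / (u_j · u_j)) · u_j.

Step by step this gives:
  u_1 = (2, 3, 1, 3)
  u_2 = (-33/23, 8/23, 18/23, 8/23)

Orthogonality check:
  u_2 · u_1 = 0 (should be 0)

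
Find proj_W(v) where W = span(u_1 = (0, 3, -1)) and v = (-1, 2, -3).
proj_W(v) = (0, 27/10, -9/10)

Set up U = [u_1 | ... | u_1] ∈ R^(3×1). The projector onto W = col(U) is P = U (U^T U)^(-1) U^T.
Compute U^T U =
  [10],
and U^T v = (9).
Solve U^T U · c = U^T v for the coefficients: c = (9/10). The projection is proj_W(v) = U c.
Check: (v - proj_W(v)) · u_1 = 0  (should be 0).
Result: proj_W(v) = (0, 27/10, -9/10).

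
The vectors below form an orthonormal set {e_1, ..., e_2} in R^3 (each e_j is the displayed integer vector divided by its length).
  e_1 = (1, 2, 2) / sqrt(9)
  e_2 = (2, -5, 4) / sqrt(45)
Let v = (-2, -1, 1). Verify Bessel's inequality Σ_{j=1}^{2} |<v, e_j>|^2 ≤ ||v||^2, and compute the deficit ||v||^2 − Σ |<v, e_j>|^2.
Σ |<v, e_j>|^2 = 1; ||v||^2 = 6; deficit = 5

Write each e_j = u_j / sqrt(<u_j, u_j>) where u_j is the displayed integer vector. Then <v, e_j> = <v, u_j> / sqrt(<u_j, u_j>), so |<v, e_j>|^2 = <v, u_j>^2 / <u_j, u_j>.
Coefficients: <v, e_1> = -2/sqrt(9), <v, e_2> = 5/sqrt(45).
Square and sum: Σ |<v, e_j>|^2 = 1.
Compute ||v||^2 = v·v = 6.
Deficit = 6 − 1 = 5 ≥ 0, confirming Bessel's inequality. (The deficit equals ||v − Σ <v,e_j> e_j||^2, the squared distance from v to span{e_j}.)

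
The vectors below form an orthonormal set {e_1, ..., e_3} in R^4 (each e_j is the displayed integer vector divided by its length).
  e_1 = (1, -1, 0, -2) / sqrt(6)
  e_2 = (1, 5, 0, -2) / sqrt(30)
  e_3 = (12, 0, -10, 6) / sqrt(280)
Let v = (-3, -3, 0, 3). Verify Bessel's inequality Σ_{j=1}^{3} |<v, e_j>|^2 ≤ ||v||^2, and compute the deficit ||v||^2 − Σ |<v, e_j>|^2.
Σ |<v, e_j>|^2 = 369/14; ||v||^2 = 27; deficit = 9/14

Write each e_j = u_j / sqrt(<u_j, u_j>) where u_j is the displayed integer vector. Then <v, e_j> = <v, u_j> / sqrt(<u_j, u_j>), so |<v, e_j>|^2 = <v, u_j>^2 / <u_j, u_j>.
Coefficients: <v, e_1> = -6/sqrt(6), <v, e_2> = -24/sqrt(30), <v, e_3> = -18/sqrt(280).
Square and sum: Σ |<v, e_j>|^2 = 369/14.
Compute ||v||^2 = v·v = 27.
Deficit = 27 − 369/14 = 9/14 ≥ 0, confirming Bessel's inequality. (The deficit equals ||v − Σ <v,e_j> e_j||^2, the squared distance from v to span{e_j}.)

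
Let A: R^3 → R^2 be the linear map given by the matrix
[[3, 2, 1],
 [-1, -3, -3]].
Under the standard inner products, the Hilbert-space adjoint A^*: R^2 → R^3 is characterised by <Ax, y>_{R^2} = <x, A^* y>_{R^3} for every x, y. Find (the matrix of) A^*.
A^* = A^T =
[[3, -1],
 [2, -3],
 [1, -3]]

For real matrices with standard dot products, the defining identity <Ax, y> = <x, A^* y> gives (Ax)^T y = x^T (A^*) y, i.e. x^T A^T y = x^T (A^*) y. Since this holds for all x, y, we must have A^* = A^T. Therefore
A^* =
[[3, -1],
 [2, -3],
 [1, -3]].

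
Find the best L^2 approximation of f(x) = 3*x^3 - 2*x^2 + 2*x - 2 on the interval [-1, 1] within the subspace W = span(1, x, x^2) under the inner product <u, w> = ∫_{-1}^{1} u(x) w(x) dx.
g(x) = -2*x^2 + 19*x/5 - 2

The best approximation g ∈ W is the orthogonal projection of f onto W. Writing g = a_0 + a_1 x + a_2 x^2, the coefficients solve the normal equations G · a = b where
  G_{ij} = <φ_i, φ_j> and b_i = <f, φ_i>, with φ_0 = 1, φ_1 = x, φ_2 = x^2.
G =
  [2, 0, 2/3]
  [0, 2/3, 0]
  [2/3, 0, 2/5],
b = (-16/3, 38/15, -32/15).
Solving gives a_0 = -2, a_1 = 19/5, a_2 = -2, so
  g(x) = -2*x^2 + 19*x/5 - 2.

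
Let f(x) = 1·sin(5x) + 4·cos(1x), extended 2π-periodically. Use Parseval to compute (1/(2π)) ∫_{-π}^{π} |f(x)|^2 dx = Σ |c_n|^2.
Σ |c_n|^2 = 17/2

Expand |f|^2 and use orthogonality of {sin(nx), cos(mx)} on [-π, π]:
  ∫_{-π}^{π} sin(nx)^2 dx = π, ∫ cos(mx)^2 dx = π, and cross terms integrate to 0.
So ∫_{-π}^{π} f(x)^2 dx = 1^2 · π + 4^2 · π = (1 + 16)π.
Divide by 2π: (1 + 16)/2 = 17/2.
By Parseval, this equals Σ |c_n|^2.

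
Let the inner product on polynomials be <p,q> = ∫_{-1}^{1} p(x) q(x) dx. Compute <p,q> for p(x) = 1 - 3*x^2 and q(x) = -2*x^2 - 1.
<p,q> = 16/15

Expand the product: p(x)·q(x) = 6*x^4 + x^2 - 1.
∫_{-1}^{1} of each monomial x^k gives [2/(k+1) if k even, 0 if k odd]. Integrating term-by-term (or equivalently evaluating the antiderivative F(x) = 6*x^5/5 + x^3/3 - x at the endpoints):
  F(1) − F(−1) = 8/15 − (-8/15) = 16/15.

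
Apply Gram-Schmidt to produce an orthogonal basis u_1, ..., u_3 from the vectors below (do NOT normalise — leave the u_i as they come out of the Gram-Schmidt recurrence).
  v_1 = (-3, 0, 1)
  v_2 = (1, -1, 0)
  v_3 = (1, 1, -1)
Orthogonal basis:
  u_1 = (-3, 0, 1)
  u_2 = (1/10, -1, 3/10)
  u_3 = (-1/11, -1/11, -3/11)

Apply the Gram-Schmidt recurrence
  u_1 = v_1
  u_i = v_i − Σ_{j<i} ((v_i · u_j) / (u_j · u_j)) · u_j.

Step by step this gives:
  u_1 = (-3, 0, 1)
  u_2 = (1/10, -1, 3/10)
  u_3 = (-1/11, -1/11, -3/11)

Orthogonality check:
  u_2 · u_1 = 0 (should be 0)
  u_3 · u_1 = 0 (should be 0)
  u_3 · u_2 = 0 (should be 0)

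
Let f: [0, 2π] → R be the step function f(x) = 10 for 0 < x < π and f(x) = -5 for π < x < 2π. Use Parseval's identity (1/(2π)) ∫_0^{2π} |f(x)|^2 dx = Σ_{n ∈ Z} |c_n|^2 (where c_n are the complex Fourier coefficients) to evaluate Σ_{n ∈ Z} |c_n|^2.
Σ |c_n|^2 = 125/2

Parseval equates the L^2 energy of f (normalised by 1/(2π)) with the ℓ^2 sum of its Fourier coefficients: (1/(2π)) ∫_0^{2π} |f|^2 = Σ |c_n|^2.
Compute the left side: (1/(2π)) [∫_0^π 10^2 dx + ∫_π^{2π} (-5)^2 dx] = (1/(2π)) · (100π + 25π) = (100 + 25)/2 = 125/2.
So Σ_{n ∈ Z} |c_n|^2 = 125/2.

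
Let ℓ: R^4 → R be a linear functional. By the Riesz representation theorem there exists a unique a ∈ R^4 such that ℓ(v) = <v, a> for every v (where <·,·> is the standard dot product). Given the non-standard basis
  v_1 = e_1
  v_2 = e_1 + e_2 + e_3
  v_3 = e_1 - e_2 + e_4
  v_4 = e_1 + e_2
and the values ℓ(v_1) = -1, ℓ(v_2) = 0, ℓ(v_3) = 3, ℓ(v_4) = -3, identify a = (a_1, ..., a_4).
a = (-1, -2, 3, 2)

Write a = (a_1, ..., a_4) in the standard basis. For each basis vector v_i, ℓ(v_i) = <v_i, a> is a linear equation in the a_j's. Collect the n equations into a matrix system V a = ℓ, where row i of V is v_i (expressed in the standard basis). Since V is invertible (lower-triangular with 1s on the diagonal, up to permutation), solve by back-substitution:
  V =
[[1, 0, 0, 0],
 [1, 1, 1, 0],
 [1, -1, 0, 1],
 [1, 1, 0, 0]]
  V a = (-1, 0, 3, -3)
Solving gives a = (-1, -2, 3, 2).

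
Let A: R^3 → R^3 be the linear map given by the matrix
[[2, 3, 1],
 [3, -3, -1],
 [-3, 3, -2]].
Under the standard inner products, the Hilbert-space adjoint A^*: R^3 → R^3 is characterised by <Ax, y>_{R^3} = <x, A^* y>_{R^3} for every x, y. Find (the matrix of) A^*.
A^* = A^T =
[[2, 3, -3],
 [3, -3, 3],
 [1, -1, -2]]

For real matrices with standard dot products, the defining identity <Ax, y> = <x, A^* y> gives (Ax)^T y = x^T (A^*) y, i.e. x^T A^T y = x^T (A^*) y. Since this holds for all x, y, we must have A^* = A^T. Therefore
A^* =
[[2, 3, -3],
 [3, -3, 3],
 [1, -1, -2]].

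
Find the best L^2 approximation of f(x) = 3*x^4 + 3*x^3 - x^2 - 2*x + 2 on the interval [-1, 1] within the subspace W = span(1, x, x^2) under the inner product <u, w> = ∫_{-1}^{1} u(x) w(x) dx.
g(x) = 11*x^2/7 - x/5 + 61/35

The best approximation g ∈ W is the orthogonal projection of f onto W. Writing g = a_0 + a_1 x + a_2 x^2, the coefficients solve the normal equations G · a = b where
  G_{ij} = <φ_i, φ_j> and b_i = <f, φ_i>, with φ_0 = 1, φ_1 = x, φ_2 = x^2.
G =
  [2, 0, 2/3]
  [0, 2/3, 0]
  [2/3, 0, 2/5],
b = (68/15, -2/15, 188/105).
Solving gives a_0 = 61/35, a_1 = -1/5, a_2 = 11/7, so
  g(x) = 11*x^2/7 - x/5 + 61/35.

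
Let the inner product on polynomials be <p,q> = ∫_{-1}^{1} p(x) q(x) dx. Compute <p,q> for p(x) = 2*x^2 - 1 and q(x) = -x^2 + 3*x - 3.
<p,q> = 28/15

Expand the product: p(x)·q(x) = -2*x^4 + 6*x^3 - 5*x^2 - 3*x + 3.
∫_{-1}^{1} of each monomial x^k gives [2/(k+1) if k even, 0 if k odd]. Integrating term-by-term (or equivalently evaluating the antiderivative F(x) = -2*x^5/5 + 3*x^4/2 - 5*x^3/3 - 3*x^2/2 + 3*x at the endpoints):
  F(1) − F(−1) = 14/15 − (-14/15) = 28/15.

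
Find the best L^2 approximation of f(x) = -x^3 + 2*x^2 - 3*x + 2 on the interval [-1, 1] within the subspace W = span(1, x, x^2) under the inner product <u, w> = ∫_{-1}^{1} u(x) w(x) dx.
g(x) = 2*x^2 - 18*x/5 + 2

The best approximation g ∈ W is the orthogonal projection of f onto W. Writing g = a_0 + a_1 x + a_2 x^2, the coefficients solve the normal equations G · a = b where
  G_{ij} = <φ_i, φ_j> and b_i = <f, φ_i>, with φ_0 = 1, φ_1 = x, φ_2 = x^2.
G =
  [2, 0, 2/3]
  [0, 2/3, 0]
  [2/3, 0, 2/5],
b = (16/3, -12/5, 32/15).
Solving gives a_0 = 2, a_1 = -18/5, a_2 = 2, so
  g(x) = 2*x^2 - 18*x/5 + 2.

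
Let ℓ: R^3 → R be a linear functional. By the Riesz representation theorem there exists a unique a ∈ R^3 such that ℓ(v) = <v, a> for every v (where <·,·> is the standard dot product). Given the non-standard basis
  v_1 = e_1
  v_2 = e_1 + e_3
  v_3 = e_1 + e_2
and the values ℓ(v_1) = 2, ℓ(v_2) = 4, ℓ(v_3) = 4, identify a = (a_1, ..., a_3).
a = (2, 2, 2)

Write a = (a_1, ..., a_3) in the standard basis. For each basis vector v_i, ℓ(v_i) = <v_i, a> is a linear equation in the a_j's. Collect the n equations into a matrix system V a = ℓ, where row i of V is v_i (expressed in the standard basis). Since V is invertible (lower-triangular with 1s on the diagonal, up to permutation), solve by back-substitution:
  V =
[[1, 0, 0],
 [1, 0, 1],
 [1, 1, 0]]
  V a = (2, 4, 4)
Solving gives a = (2, 2, 2).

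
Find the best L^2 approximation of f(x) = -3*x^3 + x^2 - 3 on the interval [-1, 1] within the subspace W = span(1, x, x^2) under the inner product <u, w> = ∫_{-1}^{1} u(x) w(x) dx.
g(x) = x^2 - 9*x/5 - 3

The best approximation g ∈ W is the orthogonal projection of f onto W. Writing g = a_0 + a_1 x + a_2 x^2, the coefficients solve the normal equations G · a = b where
  G_{ij} = <φ_i, φ_j> and b_i = <f, φ_i>, with φ_0 = 1, φ_1 = x, φ_2 = x^2.
G =
  [2, 0, 2/3]
  [0, 2/3, 0]
  [2/3, 0, 2/5],
b = (-16/3, -6/5, -8/5).
Solving gives a_0 = -3, a_1 = -9/5, a_2 = 1, so
  g(x) = x^2 - 9*x/5 - 3.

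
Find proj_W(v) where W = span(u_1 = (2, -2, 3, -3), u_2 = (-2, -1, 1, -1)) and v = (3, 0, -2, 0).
proj_W(v) = (240/83, 72/83, -56/83, 56/83)

Set up U = [u_1 | ... | u_2] ∈ R^(4×2). The projector onto W = col(U) is P = U (U^T U)^(-1) U^T.
Compute U^T U =
  [26, 4]
  [4, 7],
and U^T v = (0, -8).
Solve U^T U · c = U^T v for the coefficients: c = (16/83, -104/83). The projection is proj_W(v) = U c.
Check: (v - proj_W(v)) · u_1 = 0  (should be 0).
Check: (v - proj_W(v)) · u_2 = 0  (should be 0).
Result: proj_W(v) = (240/83, 72/83, -56/83, 56/83).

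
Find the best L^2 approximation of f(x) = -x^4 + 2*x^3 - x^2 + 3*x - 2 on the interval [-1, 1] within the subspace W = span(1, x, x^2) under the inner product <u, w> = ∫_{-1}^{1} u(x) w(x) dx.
g(x) = -13*x^2/7 + 21*x/5 - 67/35

The best approximation g ∈ W is the orthogonal projection of f onto W. Writing g = a_0 + a_1 x + a_2 x^2, the coefficients solve the normal equations G · a = b where
  G_{ij} = <φ_i, φ_j> and b_i = <f, φ_i>, with φ_0 = 1, φ_1 = x, φ_2 = x^2.
G =
  [2, 0, 2/3]
  [0, 2/3, 0]
  [2/3, 0, 2/5],
b = (-76/15, 14/5, -212/105).
Solving gives a_0 = -67/35, a_1 = 21/5, a_2 = -13/7, so
  g(x) = -13*x^2/7 + 21*x/5 - 67/35.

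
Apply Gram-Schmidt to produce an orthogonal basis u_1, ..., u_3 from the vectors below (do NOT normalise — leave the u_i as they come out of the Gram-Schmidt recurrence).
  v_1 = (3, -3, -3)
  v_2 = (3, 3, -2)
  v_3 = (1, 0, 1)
Orthogonal basis:
  u_1 = (3, -3, -3)
  u_2 = (7/3, 11/3, -4/3)
  u_3 = (55/62, -11/62, 33/31)

Apply the Gram-Schmidt recurrence
  u_1 = v_1
  u_i = v_i − Σ_{j<i} ((v_i · u_j) / (u_j · u_j)) · u_j.

Step by step this gives:
  u_1 = (3, -3, -3)
  u_2 = (7/3, 11/3, -4/3)
  u_3 = (55/62, -11/62, 33/31)

Orthogonality check:
  u_2 · u_1 = 0 (should be 0)
  u_3 · u_1 = 0 (should be 0)
  u_3 · u_2 = 0 (should be 0)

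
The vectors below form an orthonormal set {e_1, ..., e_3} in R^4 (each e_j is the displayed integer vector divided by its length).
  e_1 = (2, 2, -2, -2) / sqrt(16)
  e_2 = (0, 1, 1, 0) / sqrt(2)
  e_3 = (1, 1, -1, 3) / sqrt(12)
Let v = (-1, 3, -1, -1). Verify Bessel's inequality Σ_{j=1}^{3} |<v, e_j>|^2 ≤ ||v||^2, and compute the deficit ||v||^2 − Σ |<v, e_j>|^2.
Σ |<v, e_j>|^2 = 6; ||v||^2 = 12; deficit = 6

Write each e_j = u_j / sqrt(<u_j, u_j>) where u_j is the displayed integer vector. Then <v, e_j> = <v, u_j> / sqrt(<u_j, u_j>), so |<v, e_j>|^2 = <v, u_j>^2 / <u_j, u_j>.
Coefficients: <v, e_1> = 8/sqrt(16), <v, e_2> = 2/sqrt(2), <v, e_3> = 0/sqrt(12).
Square and sum: Σ |<v, e_j>|^2 = 6.
Compute ||v||^2 = v·v = 12.
Deficit = 12 − 6 = 6 ≥ 0, confirming Bessel's inequality. (The deficit equals ||v − Σ <v,e_j> e_j||^2, the squared distance from v to span{e_j}.)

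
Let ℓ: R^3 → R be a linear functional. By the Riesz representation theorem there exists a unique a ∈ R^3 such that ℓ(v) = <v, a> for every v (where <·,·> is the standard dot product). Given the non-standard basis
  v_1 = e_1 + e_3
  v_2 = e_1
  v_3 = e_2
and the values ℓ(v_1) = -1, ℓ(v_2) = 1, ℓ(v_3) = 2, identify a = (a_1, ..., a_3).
a = (1, 2, -2)

Write a = (a_1, ..., a_3) in the standard basis. For each basis vector v_i, ℓ(v_i) = <v_i, a> is a linear equation in the a_j's. Collect the n equations into a matrix system V a = ℓ, where row i of V is v_i (expressed in the standard basis). Since V is invertible (lower-triangular with 1s on the diagonal, up to permutation), solve by back-substitution:
  V =
[[1, 0, 1],
 [1, 0, 0],
 [0, 1, 0]]
  V a = (-1, 1, 2)
Solving gives a = (1, 2, -2).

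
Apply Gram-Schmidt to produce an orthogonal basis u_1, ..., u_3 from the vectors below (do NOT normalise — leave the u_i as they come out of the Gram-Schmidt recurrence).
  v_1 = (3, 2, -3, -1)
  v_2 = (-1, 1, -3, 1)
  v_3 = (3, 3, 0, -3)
Orthogonal basis:
  u_1 = (3, 2, -3, -1)
  u_2 = (-44/23, 9/23, -48/23, 30/23)
  u_3 = (-225/227, 402/227, 126/227, -249/227)

Apply the Gram-Schmidt recurrence
  u_1 = v_1
  u_i = v_i − Σ_{j<i} ((v_i · u_j) / (u_j · u_j)) · u_j.

Step by step this gives:
  u_1 = (3, 2, -3, -1)
  u_2 = (-44/23, 9/23, -48/23, 30/23)
  u_3 = (-225/227, 402/227, 126/227, -249/227)

Orthogonality check:
  u_2 · u_1 = 0 (should be 0)
  u_3 · u_1 = 0 (should be 0)
  u_3 · u_2 = 0 (should be 0)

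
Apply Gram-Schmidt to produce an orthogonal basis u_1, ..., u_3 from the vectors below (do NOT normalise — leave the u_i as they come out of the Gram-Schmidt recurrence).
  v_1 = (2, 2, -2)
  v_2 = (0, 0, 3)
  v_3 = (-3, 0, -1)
Orthogonal basis:
  u_1 = (2, 2, -2)
  u_2 = (1, 1, 2)
  u_3 = (-3/2, 3/2, 0)

Apply the Gram-Schmidt recurrence
  u_1 = v_1
  u_i = v_i − Σ_{j<i} ((v_i · u_j) / (u_j · u_j)) · u_j.

Step by step this gives:
  u_1 = (2, 2, -2)
  u_2 = (1, 1, 2)
  u_3 = (-3/2, 3/2, 0)

Orthogonality check:
  u_2 · u_1 = 0 (should be 0)
  u_3 · u_1 = 0 (should be 0)
  u_3 · u_2 = 0 (should be 0)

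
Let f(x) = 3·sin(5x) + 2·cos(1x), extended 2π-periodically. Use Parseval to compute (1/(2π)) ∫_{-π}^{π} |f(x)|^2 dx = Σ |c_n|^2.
Σ |c_n|^2 = 13/2

Expand |f|^2 and use orthogonality of {sin(nx), cos(mx)} on [-π, π]:
  ∫_{-π}^{π} sin(nx)^2 dx = π, ∫ cos(mx)^2 dx = π, and cross terms integrate to 0.
So ∫_{-π}^{π} f(x)^2 dx = 3^2 · π + 2^2 · π = (9 + 4)π.
Divide by 2π: (9 + 4)/2 = 13/2.
By Parseval, this equals Σ |c_n|^2.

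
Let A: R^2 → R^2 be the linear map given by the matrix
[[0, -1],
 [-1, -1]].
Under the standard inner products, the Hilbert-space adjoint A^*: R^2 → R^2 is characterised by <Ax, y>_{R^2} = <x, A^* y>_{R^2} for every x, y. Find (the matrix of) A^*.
A^* = A^T =
[[0, -1],
 [-1, -1]]

For real matrices with standard dot products, the defining identity <Ax, y> = <x, A^* y> gives (Ax)^T y = x^T (A^*) y, i.e. x^T A^T y = x^T (A^*) y. Since this holds for all x, y, we must have A^* = A^T. Therefore
A^* =
[[0, -1],
 [-1, -1]].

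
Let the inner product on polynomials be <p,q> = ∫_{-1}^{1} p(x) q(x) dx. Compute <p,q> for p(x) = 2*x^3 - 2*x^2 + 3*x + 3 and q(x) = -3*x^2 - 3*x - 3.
<p,q> = -26

Expand the product: p(x)·q(x) = -6*x^5 - 9*x^3 - 12*x^2 - 18*x - 9.
∫_{-1}^{1} of each monomial x^k gives [2/(k+1) if k even, 0 if k odd]. Integrating term-by-term (or equivalently evaluating the antiderivative F(x) = -x^6 - 9*x^4/4 - 4*x^3 - 9*x^2 - 9*x at the endpoints):
  F(1) − F(−1) = -101/4 − (3/4) = -26.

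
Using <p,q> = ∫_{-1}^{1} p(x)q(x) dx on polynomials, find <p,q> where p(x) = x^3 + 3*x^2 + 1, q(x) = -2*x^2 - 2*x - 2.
<p,q> = -188/15

Expand the product: p(x)·q(x) = -2*x^5 - 8*x^4 - 8*x^3 - 8*x^2 - 2*x - 2.
∫_{-1}^{1} of each monomial x^k gives [2/(k+1) if k even, 0 if k odd]. Integrating term-by-term (or equivalently evaluating the antiderivative F(x) = -x^6/3 - 8*x^5/5 - 2*x^4 - 8*x^3/3 - x^2 - 2*x at the endpoints):
  F(1) − F(−1) = -48/5 − (44/15) = -188/15.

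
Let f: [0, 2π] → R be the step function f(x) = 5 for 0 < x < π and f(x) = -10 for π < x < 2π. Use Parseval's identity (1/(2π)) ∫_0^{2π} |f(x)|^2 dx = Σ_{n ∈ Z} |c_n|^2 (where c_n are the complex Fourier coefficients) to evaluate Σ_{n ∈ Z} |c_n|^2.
Σ |c_n|^2 = 125/2

Parseval equates the L^2 energy of f (normalised by 1/(2π)) with the ℓ^2 sum of its Fourier coefficients: (1/(2π)) ∫_0^{2π} |f|^2 = Σ |c_n|^2.
Compute the left side: (1/(2π)) [∫_0^π 5^2 dx + ∫_π^{2π} (-10)^2 dx] = (1/(2π)) · (25π + 100π) = (25 + 100)/2 = 125/2.
So Σ_{n ∈ Z} |c_n|^2 = 125/2.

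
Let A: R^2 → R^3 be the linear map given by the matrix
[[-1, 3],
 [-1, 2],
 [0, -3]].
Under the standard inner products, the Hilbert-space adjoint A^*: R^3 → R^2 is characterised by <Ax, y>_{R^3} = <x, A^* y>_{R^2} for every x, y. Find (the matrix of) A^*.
A^* = A^T =
[[-1, -1, 0],
 [3, 2, -3]]

For real matrices with standard dot products, the defining identity <Ax, y> = <x, A^* y> gives (Ax)^T y = x^T (A^*) y, i.e. x^T A^T y = x^T (A^*) y. Since this holds for all x, y, we must have A^* = A^T. Therefore
A^* =
[[-1, -1, 0],
 [3, 2, -3]].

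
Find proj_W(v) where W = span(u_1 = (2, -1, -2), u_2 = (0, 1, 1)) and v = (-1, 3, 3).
proj_W(v) = (-8/9, 25/9, 29/9)

Set up U = [u_1 | ... | u_2] ∈ R^(3×2). The projector onto W = col(U) is P = U (U^T U)^(-1) U^T.
Compute U^T U =
  [9, -3]
  [-3, 2],
and U^T v = (-11, 6).
Solve U^T U · c = U^T v for the coefficients: c = (-4/9, 7/3). The projection is proj_W(v) = U c.
Check: (v - proj_W(v)) · u_1 = 0  (should be 0).
Check: (v - proj_W(v)) · u_2 = 0  (should be 0).
Result: proj_W(v) = (-8/9, 25/9, 29/9).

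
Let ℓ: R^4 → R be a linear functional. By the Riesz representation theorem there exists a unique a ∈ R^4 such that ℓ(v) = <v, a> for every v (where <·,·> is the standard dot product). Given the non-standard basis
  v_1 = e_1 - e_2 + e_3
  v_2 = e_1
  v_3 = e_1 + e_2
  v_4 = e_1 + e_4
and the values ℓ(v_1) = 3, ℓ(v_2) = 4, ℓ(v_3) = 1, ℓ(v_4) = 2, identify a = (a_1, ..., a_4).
a = (4, -3, -4, -2)

Write a = (a_1, ..., a_4) in the standard basis. For each basis vector v_i, ℓ(v_i) = <v_i, a> is a linear equation in the a_j's. Collect the n equations into a matrix system V a = ℓ, where row i of V is v_i (expressed in the standard basis). Since V is invertible (lower-triangular with 1s on the diagonal, up to permutation), solve by back-substitution:
  V =
[[1, -1, 1, 0],
 [1, 0, 0, 0],
 [1, 1, 0, 0],
 [1, 0, 0, 1]]
  V a = (3, 4, 1, 2)
Solving gives a = (4, -3, -4, -2).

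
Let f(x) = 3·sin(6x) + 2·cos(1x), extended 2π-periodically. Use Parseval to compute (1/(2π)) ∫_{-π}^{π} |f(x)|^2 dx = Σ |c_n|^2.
Σ |c_n|^2 = 13/2

Expand |f|^2 and use orthogonality of {sin(nx), cos(mx)} on [-π, π]:
  ∫_{-π}^{π} sin(nx)^2 dx = π, ∫ cos(mx)^2 dx = π, and cross terms integrate to 0.
So ∫_{-π}^{π} f(x)^2 dx = 3^2 · π + 2^2 · π = (9 + 4)π.
Divide by 2π: (9 + 4)/2 = 13/2.
By Parseval, this equals Σ |c_n|^2.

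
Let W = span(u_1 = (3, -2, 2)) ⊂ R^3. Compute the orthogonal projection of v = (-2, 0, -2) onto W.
proj_W(v) = (-30/17, 20/17, -20/17)

Set up U = [u_1 | ... | u_1] ∈ R^(3×1). The projector onto W = col(U) is P = U (U^T U)^(-1) U^T.
Compute U^T U =
  [17],
and U^T v = (-10).
Solve U^T U · c = U^T v for the coefficients: c = (-10/17). The projection is proj_W(v) = U c.
Check: (v - proj_W(v)) · u_1 = 0  (should be 0).
Result: proj_W(v) = (-30/17, 20/17, -20/17).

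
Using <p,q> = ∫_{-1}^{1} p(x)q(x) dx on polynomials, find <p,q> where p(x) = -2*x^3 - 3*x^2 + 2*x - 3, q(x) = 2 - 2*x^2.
<p,q> = -48/5

Expand the product: p(x)·q(x) = 4*x^5 + 6*x^4 - 8*x^3 + 4*x - 6.
∫_{-1}^{1} of each monomial x^k gives [2/(k+1) if k even, 0 if k odd]. Integrating term-by-term (or equivalently evaluating the antiderivative F(x) = 2*x^6/3 + 6*x^5/5 - 2*x^4 + 2*x^2 - 6*x at the endpoints):
  F(1) − F(−1) = -62/15 − (82/15) = -48/5.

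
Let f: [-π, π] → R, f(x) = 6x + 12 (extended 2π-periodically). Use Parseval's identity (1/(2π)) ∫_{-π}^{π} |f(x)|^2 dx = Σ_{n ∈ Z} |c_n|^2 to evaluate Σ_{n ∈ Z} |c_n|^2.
Σ |c_n|^2 = 12π^2 + 144

Expand and integrate term by term over [-π, π]:
  ∫ (6x)^2 dx = 36·(2π^3/3); ∫ 2·6·(12)·x dx = 0 (odd integrand); ∫ 12^2 dx = 144·2π.
So (1/(2π)) ∫_{-π}^{π} (6x + 12)^2 dx = 36π^2/3 + 144 = 12π^2 + 144.
Parseval ⇒ Σ |c_n|^2 = 12π^2 + 144.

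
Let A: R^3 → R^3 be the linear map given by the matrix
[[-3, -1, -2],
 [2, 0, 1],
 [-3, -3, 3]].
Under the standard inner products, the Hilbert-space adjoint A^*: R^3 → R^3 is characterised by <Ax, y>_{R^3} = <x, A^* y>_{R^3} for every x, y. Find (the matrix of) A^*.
A^* = A^T =
[[-3, 2, -3],
 [-1, 0, -3],
 [-2, 1, 3]]

For real matrices with standard dot products, the defining identity <Ax, y> = <x, A^* y> gives (Ax)^T y = x^T (A^*) y, i.e. x^T A^T y = x^T (A^*) y. Since this holds for all x, y, we must have A^* = A^T. Therefore
A^* =
[[-3, 2, -3],
 [-1, 0, -3],
 [-2, 1, 3]].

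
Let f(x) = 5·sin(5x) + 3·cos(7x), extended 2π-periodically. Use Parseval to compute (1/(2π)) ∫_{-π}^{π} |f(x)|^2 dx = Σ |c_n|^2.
Σ |c_n|^2 = 17

Expand |f|^2 and use orthogonality of {sin(nx), cos(mx)} on [-π, π]:
  ∫_{-π}^{π} sin(nx)^2 dx = π, ∫ cos(mx)^2 dx = π, and cross terms integrate to 0.
So ∫_{-π}^{π} f(x)^2 dx = 5^2 · π + 3^2 · π = (25 + 9)π.
Divide by 2π: (25 + 9)/2 = 17.
By Parseval, this equals Σ |c_n|^2.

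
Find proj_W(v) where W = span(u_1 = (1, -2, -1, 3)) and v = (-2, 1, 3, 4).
proj_W(v) = (1/3, -2/3, -1/3, 1)

Set up U = [u_1 | ... | u_1] ∈ R^(4×1). The projector onto W = col(U) is P = U (U^T U)^(-1) U^T.
Compute U^T U =
  [15],
and U^T v = (5).
Solve U^T U · c = U^T v for the coefficients: c = (1/3). The projection is proj_W(v) = U c.
Check: (v - proj_W(v)) · u_1 = 0  (should be 0).
Result: proj_W(v) = (1/3, -2/3, -1/3, 1).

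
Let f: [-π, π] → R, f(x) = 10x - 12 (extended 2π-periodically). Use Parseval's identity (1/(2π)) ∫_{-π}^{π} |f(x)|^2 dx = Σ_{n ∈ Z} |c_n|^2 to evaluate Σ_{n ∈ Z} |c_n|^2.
Σ |c_n|^2 = 100π^2/3 + 144

Expand and integrate term by term over [-π, π]:
  ∫ (10x)^2 dx = 100·(2π^3/3); ∫ 2·10·(-12)·x dx = 0 (odd integrand); ∫ (-12)^2 dx = 144·2π.
So (1/(2π)) ∫_{-π}^{π} (10x - 12)^2 dx = 100π^2/3 + 144 = 100π^2/3 + 144.
Parseval ⇒ Σ |c_n|^2 = 100π^2/3 + 144.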